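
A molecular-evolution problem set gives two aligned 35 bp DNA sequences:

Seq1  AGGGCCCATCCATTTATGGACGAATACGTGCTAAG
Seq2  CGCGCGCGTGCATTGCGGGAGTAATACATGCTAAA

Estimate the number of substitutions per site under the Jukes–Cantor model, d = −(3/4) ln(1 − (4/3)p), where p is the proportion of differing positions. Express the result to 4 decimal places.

0.4582

The sequences differ at positions 1 (A/C), 3 (G/C), 6 (C/G), 8 (A/G), 10 (C/G), 15 (T/G), 16 (A/C), 17 (T/G), 21 (C/G), 22 (G/T), 28 (G/A), 35 (G/A).
p = 12/35 = 0.342857.
d = −0.75 · ln(1 − (4/3)·0.342857) = −0.75 · ln(0.542857) = −0.75 · (-0.610909) = 0.4582.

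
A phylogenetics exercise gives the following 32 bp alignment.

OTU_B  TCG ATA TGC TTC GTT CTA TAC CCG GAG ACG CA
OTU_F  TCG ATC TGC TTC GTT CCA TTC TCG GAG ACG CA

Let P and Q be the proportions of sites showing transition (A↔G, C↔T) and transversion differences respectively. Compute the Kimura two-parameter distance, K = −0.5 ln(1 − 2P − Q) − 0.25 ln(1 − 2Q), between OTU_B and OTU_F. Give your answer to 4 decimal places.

Differing sites — 6:A/C (Tv); 17:T/C (Ti); 20:A/T (Tv); 22:C/T (Ti).
Of the 4 differences, 2 transitions and 2 transversions over 32 sites: P = 2/32 = 0.062500, Q = 2/32 = 0.062500.
d = −0.5·ln(0.812500) − 0.25·ln(0.875000) = −0.5·(-0.207639) − 0.25·(-0.133531) = 0.1372.

0.1372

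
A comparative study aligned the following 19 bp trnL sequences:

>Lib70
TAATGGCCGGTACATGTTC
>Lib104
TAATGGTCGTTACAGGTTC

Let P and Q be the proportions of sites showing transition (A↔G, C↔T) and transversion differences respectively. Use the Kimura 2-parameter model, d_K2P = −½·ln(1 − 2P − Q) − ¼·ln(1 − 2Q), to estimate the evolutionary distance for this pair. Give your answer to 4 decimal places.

The sequences differ at positions 7 (C/T, transition), 10 (G/T, transversion), 15 (T/G, transversion).
Of the 3 differences, 1 transition and 2 transversions over 19 sites: P = 1/19 = 0.052632, Q = 2/19 = 0.105263.
d = −0.5·ln(0.789473) − 0.25·ln(0.789474) = −0.5·(-0.236390) − 0.25·(-0.236388) = 0.1773.

0.1773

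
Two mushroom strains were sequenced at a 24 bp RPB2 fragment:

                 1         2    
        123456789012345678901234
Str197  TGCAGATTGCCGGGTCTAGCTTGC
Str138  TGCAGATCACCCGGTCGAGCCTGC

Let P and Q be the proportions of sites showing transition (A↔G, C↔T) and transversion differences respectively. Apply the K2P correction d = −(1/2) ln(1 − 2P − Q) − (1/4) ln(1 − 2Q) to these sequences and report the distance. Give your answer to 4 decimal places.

0.2483

Differing sites — 8:T/C (Ti); 9:G/A (Ti); 12:G/C (Tv); 17:T/G (Tv); 21:T/C (Ti).
Of the 5 differences, 3 transitions and 2 transversions over 24 sites: P = 3/24 = 0.125000, Q = 2/24 = 0.083333.
d = −0.5·ln(0.666667) − 0.25·ln(0.833334) = −0.5·(-0.405465) − 0.25·(-0.182321) = 0.2483.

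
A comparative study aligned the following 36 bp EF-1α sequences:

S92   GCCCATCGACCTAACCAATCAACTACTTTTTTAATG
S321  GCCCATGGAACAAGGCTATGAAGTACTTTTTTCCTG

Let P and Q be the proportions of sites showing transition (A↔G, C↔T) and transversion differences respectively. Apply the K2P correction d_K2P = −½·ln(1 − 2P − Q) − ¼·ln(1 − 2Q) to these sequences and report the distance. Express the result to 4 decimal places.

The sequences differ at positions 7 (C/G, transversion), 10 (C/A, transversion), 12 (T/A, transversion), 14 (A/G, transition), 15 (C/G, transversion), 17 (A/T, transversion), 20 (C/G, transversion), 23 (C/G, transversion), 33 (A/C, transversion), 34 (A/C, transversion).
Of the 10 differences, 1 transition and 9 transversions over 36 sites: P = 1/36 = 0.027778, Q = 9/36 = 0.250000.
d = −0.5·ln(0.694444) − 0.25·ln(0.500000) = −0.5·(-0.364644) − 0.25·(-0.693147) = 0.3556.

0.3556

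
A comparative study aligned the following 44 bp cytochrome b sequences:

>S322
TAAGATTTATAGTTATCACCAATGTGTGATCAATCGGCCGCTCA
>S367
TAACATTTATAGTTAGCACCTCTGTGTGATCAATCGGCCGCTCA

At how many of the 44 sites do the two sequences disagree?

4

Differing sites — 4:G/C; 16:T/G; 21:A/T; 22:A/C.
That gives 4 mismatches out of 44 aligned sites, so the Hamming distance is 4.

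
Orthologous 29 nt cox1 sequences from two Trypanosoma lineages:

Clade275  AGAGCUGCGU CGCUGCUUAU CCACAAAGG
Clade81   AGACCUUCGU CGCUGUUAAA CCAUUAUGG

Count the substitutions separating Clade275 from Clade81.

Mismatches occur at site 4 (G/C), site 7 (G/U), site 16 (C/U), site 18 (U/A), site 20 (U/A), site 24 (C/U), site 25 (A/U), site 27 (A/U).
That gives 8 mismatches out of 29 aligned sites, so the Hamming distance is 8.

8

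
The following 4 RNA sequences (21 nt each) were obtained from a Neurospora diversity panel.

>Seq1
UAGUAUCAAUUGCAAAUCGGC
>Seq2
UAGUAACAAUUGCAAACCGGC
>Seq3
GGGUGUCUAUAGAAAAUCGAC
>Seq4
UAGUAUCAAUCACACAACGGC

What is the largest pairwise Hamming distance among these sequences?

Pairwise Hamming distances:
  Seq1 vs Seq2: 2
  Seq1 vs Seq3: 7
  Seq1 vs Seq4: 4
  Seq2 vs Seq3: 9
  Seq2 vs Seq4: 5
  Seq3 vs Seq4: 10
The largest is 10, between Seq3 and Seq4.

10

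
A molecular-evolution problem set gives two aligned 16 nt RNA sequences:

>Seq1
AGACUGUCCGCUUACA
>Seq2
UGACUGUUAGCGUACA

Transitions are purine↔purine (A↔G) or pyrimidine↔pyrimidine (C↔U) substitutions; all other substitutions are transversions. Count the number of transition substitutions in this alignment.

The sequences differ at positions 1 (A/U, transversion), 8 (C/U, transition), 9 (C/A, transversion), 12 (U/G, transversion).
Of the 4 differences, 1 transition and 3 transversions, so the answer is 1.

1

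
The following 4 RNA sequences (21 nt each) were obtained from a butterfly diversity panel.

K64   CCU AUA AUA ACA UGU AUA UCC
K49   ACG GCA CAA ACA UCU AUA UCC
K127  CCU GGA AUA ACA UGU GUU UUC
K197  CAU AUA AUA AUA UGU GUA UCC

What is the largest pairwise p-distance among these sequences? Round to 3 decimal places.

0.476

Pairwise Hamming distances:
  K64 vs K49: 7
  K64 vs K127: 5
  K64 vs K197: 3
  K49 vs K127: 9
  K49 vs K197: 10
  K127 vs K197: 6
The largest is 10 mismatches, between K49 and K197; p = 10/21 = 0.476.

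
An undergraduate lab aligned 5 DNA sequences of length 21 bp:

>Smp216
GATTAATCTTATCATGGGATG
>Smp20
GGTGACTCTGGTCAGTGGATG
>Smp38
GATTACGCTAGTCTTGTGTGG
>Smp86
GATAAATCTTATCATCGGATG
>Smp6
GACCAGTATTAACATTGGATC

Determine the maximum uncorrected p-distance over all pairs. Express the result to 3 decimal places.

Pairwise Hamming distances:
  Smp216 vs Smp20: 7
  Smp216 vs Smp38: 8
  Smp216 vs Smp86: 2
  Smp216 vs Smp6: 7
  Smp20 vs Smp38: 10
  Smp20 vs Smp86: 7
  Smp20 vs Smp6: 10
  Smp38 vs Smp86: 10
  Smp38 vs Smp6: 14
  Smp86 vs Smp6: 7
The largest is 14 mismatches, between Smp38 and Smp6; p = 14/21 = 0.667.

0.667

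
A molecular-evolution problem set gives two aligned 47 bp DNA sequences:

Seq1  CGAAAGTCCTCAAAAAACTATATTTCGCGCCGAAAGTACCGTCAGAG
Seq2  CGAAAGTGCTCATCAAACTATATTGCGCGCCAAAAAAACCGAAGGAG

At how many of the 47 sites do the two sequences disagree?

10

The sequences differ at positions 8 (C/G), 13 (A/T), 14 (A/C), 25 (T/G), 32 (G/A), 36 (G/A), 37 (T/A), 42 (T/A), 43 (C/A), 44 (A/G).
That gives 10 mismatches out of 47 aligned sites, so the Hamming distance is 10.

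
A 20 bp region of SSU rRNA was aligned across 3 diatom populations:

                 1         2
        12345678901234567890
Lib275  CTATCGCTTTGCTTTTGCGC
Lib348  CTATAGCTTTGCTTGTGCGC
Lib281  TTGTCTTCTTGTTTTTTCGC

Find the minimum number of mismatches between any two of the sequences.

2

Pairwise Hamming distances:
  Lib275 vs Lib348: 2
  Lib275 vs Lib281: 7
  Lib348 vs Lib281: 9
The smallest is 2, between Lib275 and Lib348.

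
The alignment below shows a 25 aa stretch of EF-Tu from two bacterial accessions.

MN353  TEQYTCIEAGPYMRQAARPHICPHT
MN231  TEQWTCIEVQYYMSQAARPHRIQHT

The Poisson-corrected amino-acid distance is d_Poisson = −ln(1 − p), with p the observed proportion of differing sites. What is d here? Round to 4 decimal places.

0.3857

The sequences differ at positions 4 (Y/W), 9 (A/V), 10 (G/Q), 11 (P/Y), 14 (R/S), 21 (I/R), 22 (C/I), 23 (P/Q).
p = 8/25 = 0.320000.
d = −ln(1 − 0.320000) = −ln(0.680000) = 0.3857.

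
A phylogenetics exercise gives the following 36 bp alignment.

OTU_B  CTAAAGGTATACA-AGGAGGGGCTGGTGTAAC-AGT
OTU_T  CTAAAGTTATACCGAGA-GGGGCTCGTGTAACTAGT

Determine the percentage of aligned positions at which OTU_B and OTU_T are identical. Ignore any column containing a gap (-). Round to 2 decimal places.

87.88%

Excluding the 3 gap columns leaves 33 comparable sites.
Differing sites — 7:G/T; 13:A/C; 17:G/A; 25:G/C.
29 of the 33 comparable sites match, so the percent identity is 29/33 × 100 = 87.88%.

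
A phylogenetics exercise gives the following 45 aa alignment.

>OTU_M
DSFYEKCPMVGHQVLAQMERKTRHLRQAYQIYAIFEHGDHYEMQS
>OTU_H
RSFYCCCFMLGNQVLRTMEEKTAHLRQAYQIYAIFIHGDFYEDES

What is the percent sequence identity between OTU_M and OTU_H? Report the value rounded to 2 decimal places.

Differing sites — 1:D/R; 5:E/C; 6:K/C; 8:P/F; 10:V/L; 12:H/N; 16:A/R; 17:Q/T; 20:R/E; 23:R/A; 36:E/I; 40:H/F; 43:M/D; 44:Q/E.
31 of the 45 sites match, so the percent identity is 31/45 × 100 = 68.89%.

68.89%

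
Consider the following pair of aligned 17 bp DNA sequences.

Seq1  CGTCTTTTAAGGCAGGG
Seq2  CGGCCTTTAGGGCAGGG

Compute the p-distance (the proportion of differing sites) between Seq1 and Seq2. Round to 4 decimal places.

0.1765

Mismatches occur at site 3 (T↔G), site 5 (T↔C), site 10 (A↔G).
There are 3 differences over 17 sites, so p = 3/17 = 0.1765.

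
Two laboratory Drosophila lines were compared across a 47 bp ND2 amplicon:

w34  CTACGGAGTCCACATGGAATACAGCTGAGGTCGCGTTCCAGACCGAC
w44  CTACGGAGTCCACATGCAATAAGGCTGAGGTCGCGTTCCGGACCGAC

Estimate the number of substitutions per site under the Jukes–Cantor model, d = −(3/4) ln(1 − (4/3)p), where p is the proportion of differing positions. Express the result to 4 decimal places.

The sequences differ at positions 17 (G/C), 22 (C/A), 23 (A/G), 40 (A/G).
p = 4/47 = 0.085106.
d = −0.75 · ln(1 − (4/3)·0.085106) = −0.75 · ln(0.886525) = −0.75 · (-0.120446) = 0.0903.

0.0903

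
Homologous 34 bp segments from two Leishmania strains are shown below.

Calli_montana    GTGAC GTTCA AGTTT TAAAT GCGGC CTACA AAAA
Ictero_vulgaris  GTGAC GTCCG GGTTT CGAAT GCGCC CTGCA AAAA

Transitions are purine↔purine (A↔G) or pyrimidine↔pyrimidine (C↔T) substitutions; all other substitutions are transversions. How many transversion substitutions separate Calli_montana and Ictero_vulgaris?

Mismatches occur at site 8 (T/C, transition), site 10 (A/G, transition), site 11 (A/G, transition), site 16 (T/C, transition), site 17 (A/G, transition), site 24 (G/C, transversion), site 28 (A/G, transition).
Of the 7 differences, 6 transitions and 1 transversion, so the answer is 1.

1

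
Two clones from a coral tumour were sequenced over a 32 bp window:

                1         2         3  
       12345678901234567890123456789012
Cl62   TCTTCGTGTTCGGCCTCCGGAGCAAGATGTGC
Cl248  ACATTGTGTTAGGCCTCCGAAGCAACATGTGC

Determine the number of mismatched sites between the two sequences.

Mismatches occur at site 1 (T↔A), site 3 (T↔A), site 5 (C↔T), site 11 (C↔A), site 20 (G↔A), site 26 (G↔C).
That gives 6 mismatches out of 32 aligned sites, so the Hamming distance is 6.

6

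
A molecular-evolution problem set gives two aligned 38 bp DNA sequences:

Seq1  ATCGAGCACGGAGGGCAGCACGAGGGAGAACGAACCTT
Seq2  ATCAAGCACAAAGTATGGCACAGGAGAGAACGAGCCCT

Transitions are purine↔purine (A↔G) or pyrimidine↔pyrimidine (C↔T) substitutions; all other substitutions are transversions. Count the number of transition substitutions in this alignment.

11

Differing sites — 4:G/A (Ti); 10:G/A (Ti); 11:G/A (Ti); 14:G/T (Tv); 15:G/A (Ti); 16:C/T (Ti); 17:A/G (Ti); 22:G/A (Ti); 23:A/G (Ti); 25:G/A (Ti); 34:A/G (Ti); 37:T/C (Ti).
Of the 12 differences, 11 transitions and 1 transversion, so the answer is 11.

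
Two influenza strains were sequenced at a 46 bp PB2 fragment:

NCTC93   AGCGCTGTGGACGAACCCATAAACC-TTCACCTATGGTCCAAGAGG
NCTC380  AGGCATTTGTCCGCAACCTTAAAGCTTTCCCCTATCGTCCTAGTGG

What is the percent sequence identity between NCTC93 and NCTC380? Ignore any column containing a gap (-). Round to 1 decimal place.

68.9%

Excluding the 1 gap column leaves 45 comparable sites.
Mismatches occur at site 3 (C→G), site 4 (G→C), site 5 (C→A), site 7 (G→T), site 10 (G→T), site 11 (A→C), site 14 (A→C), site 16 (C→A), site 19 (A→T), site 24 (C→G), site 30 (A→C), site 36 (G→C), site 41 (A→T), site 44 (A→T).
31 of the 45 comparable sites match, so the percent identity is 31/45 × 100 = 68.9%.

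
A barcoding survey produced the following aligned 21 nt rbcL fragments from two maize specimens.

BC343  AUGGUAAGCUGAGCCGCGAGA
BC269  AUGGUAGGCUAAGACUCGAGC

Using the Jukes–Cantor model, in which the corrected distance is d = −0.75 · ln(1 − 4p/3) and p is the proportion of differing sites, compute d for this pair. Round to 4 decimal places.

The sequences differ at positions 7 (A/G), 11 (G/A), 14 (C/A), 16 (G/U), 21 (A/C).
p = 5/21 = 0.238095.
d = −0.75 · ln(1 − (4/3)·0.238095) = −0.75 · ln(0.682540) = −0.75 · (-0.381934) = 0.2865.

0.2865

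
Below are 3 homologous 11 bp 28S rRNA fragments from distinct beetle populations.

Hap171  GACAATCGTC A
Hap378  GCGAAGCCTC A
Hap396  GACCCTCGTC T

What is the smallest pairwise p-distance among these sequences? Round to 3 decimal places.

0.273

Pairwise Hamming distances:
  Hap171 vs Hap378: 4
  Hap171 vs Hap396: 3
  Hap378 vs Hap396: 7
The smallest is 3 mismatches, between Hap171 and Hap396; p = 3/11 = 0.273.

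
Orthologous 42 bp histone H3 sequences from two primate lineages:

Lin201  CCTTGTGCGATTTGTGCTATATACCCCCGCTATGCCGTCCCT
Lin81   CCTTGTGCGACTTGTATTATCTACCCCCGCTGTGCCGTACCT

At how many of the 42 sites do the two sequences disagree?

6

The sequences differ at positions 11 (T/C), 16 (G/A), 17 (C/T), 21 (A/C), 32 (A/G), 39 (C/A).
That gives 6 mismatches out of 42 aligned sites, so the Hamming distance is 6.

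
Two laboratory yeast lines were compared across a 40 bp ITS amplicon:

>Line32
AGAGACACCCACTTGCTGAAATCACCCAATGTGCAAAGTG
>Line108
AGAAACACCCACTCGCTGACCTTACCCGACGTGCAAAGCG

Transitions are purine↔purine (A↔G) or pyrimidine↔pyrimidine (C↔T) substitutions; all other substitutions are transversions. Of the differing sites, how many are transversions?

Differing sites — 4:G/A (Ti); 14:T/C (Ti); 20:A/C (Tv); 21:A/C (Tv); 23:C/T (Ti); 28:A/G (Ti); 30:T/C (Ti); 39:T/C (Ti).
Of the 8 differences, 6 transitions and 2 transversions, so the answer is 2.

2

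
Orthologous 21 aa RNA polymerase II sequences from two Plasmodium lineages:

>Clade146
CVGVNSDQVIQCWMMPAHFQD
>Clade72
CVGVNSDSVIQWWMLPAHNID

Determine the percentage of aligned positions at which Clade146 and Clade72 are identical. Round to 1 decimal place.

76.2%

Differing sites — 8:Q/S; 12:C/W; 15:M/L; 19:F/N; 20:Q/I.
16 of the 21 sites match, so the percent identity is 16/21 × 100 = 76.2%.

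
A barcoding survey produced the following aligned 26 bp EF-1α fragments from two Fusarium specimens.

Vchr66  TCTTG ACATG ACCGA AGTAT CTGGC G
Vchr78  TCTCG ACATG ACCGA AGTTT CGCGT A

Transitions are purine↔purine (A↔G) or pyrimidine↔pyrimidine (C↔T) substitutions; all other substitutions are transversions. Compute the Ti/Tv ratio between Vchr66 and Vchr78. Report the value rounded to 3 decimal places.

1.000

Differing sites — 4:T/C (Ti); 19:A/T (Tv); 22:T/G (Tv); 23:G/C (Tv); 25:C/T (Ti); 26:G/A (Ti).
Of the 6 differences, 3 transitions and 3 transversions, so Ti/Tv = 3/3 = 1.000.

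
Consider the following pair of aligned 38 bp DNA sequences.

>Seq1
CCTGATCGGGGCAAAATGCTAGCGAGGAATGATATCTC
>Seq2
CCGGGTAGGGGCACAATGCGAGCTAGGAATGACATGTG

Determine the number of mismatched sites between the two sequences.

9

The sequences differ at positions 3 (T/G), 5 (A/G), 7 (C/A), 14 (A/C), 20 (T/G), 24 (G/T), 33 (T/C), 36 (C/G), 38 (C/G).
That gives 9 mismatches out of 38 aligned sites, so the Hamming distance is 9.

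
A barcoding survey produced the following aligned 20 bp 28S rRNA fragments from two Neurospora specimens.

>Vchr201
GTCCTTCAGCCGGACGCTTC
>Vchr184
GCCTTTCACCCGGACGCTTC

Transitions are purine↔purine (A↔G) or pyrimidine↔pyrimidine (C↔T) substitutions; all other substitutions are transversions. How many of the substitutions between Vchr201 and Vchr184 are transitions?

2

Mismatches occur at site 2 (T↔C, transition), site 4 (C↔T, transition), site 9 (G↔C, transversion).
Of the 3 differences, 2 transitions and 1 transversion, so the answer is 2.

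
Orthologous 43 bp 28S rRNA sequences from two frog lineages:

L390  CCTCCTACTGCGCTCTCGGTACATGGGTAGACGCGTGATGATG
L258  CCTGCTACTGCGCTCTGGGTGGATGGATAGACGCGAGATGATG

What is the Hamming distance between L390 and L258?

Mismatches occur at site 4 (C/G), site 17 (C/G), site 21 (A/G), site 22 (C/G), site 27 (G/A), site 36 (T/A).
That gives 6 mismatches out of 43 aligned sites, so the Hamming distance is 6.

6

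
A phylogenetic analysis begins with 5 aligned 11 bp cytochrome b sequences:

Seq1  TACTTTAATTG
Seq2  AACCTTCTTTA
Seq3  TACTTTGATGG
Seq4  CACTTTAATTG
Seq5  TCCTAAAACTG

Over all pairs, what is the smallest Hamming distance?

Pairwise Hamming distances:
  Seq1 vs Seq2: 5
  Seq1 vs Seq3: 2
  Seq1 vs Seq4: 1
  Seq1 vs Seq5: 4
  Seq2 vs Seq3: 6
  Seq2 vs Seq4: 5
  Seq2 vs Seq5: 9
  Seq3 vs Seq4: 3
  Seq3 vs Seq5: 6
  Seq4 vs Seq5: 5
The smallest is 1, between Seq1 and Seq4.

1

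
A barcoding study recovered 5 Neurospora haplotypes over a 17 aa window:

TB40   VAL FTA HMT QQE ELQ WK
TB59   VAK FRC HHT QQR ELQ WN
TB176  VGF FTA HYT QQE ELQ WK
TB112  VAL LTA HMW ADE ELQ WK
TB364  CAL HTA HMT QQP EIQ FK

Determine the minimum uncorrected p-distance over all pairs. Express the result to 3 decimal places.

Pairwise Hamming distances:
  TB40 vs TB59: 6
  TB40 vs TB176: 3
  TB40 vs TB112: 4
  TB40 vs TB364: 5
  TB59 vs TB176: 7
  TB59 vs TB112: 10
  TB59 vs TB364: 10
  TB176 vs TB112: 7
  TB176 vs TB364: 8
  TB112 vs TB364: 8
The smallest is 3 mismatches, between TB40 and TB176; p = 3/17 = 0.176.

0.176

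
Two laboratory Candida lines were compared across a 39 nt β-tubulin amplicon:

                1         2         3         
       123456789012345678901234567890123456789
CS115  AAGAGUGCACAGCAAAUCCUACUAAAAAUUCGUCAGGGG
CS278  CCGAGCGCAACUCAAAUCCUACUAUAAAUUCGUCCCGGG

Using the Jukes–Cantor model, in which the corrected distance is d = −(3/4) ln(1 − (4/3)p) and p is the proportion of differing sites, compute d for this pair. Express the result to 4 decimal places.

0.2758

Mismatches occur at site 1 (A↔C), site 2 (A↔C), site 6 (U↔C), site 10 (C↔A), site 11 (A↔C), site 12 (G↔U), site 25 (A↔U), site 35 (A↔C), site 36 (G↔C).
p = 9/39 = 0.230769.
d = −0.75 · ln(1 − (4/3)·0.230769) = −0.75 · ln(0.692308) = −0.75 · (-0.367724) = 0.2758.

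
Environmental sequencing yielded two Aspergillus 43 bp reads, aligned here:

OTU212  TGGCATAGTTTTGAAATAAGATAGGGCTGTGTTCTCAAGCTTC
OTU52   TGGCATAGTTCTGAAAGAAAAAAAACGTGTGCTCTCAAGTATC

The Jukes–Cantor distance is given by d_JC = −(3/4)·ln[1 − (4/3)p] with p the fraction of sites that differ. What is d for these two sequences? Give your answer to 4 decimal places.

0.3129

Mismatches occur at site 11 (T/C), site 17 (T/G), site 20 (G/A), site 22 (T/A), site 24 (G/A), site 25 (G/A), site 26 (G/C), site 27 (C/G), site 32 (T/C), site 40 (C/T), site 41 (T/A).
p = 11/43 = 0.255814.
d = −0.75 · ln(1 − (4/3)·0.255814) = −0.75 · ln(0.658915) = −0.75 · (-0.417161) = 0.3129.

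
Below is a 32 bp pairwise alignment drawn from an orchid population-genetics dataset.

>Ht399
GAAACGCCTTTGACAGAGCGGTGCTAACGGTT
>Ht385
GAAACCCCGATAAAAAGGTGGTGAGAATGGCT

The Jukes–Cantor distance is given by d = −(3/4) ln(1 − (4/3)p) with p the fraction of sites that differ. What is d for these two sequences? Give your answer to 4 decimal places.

The sequences differ at positions 6 (G/C), 9 (T/G), 10 (T/A), 12 (G/A), 14 (C/A), 16 (G/A), 17 (A/G), 19 (C/T), 24 (C/A), 25 (T/G), 28 (C/T), 31 (T/C).
p = 12/32 = 0.375000.
d = −0.75 · ln(1 − (4/3)·0.375000) = −0.75 · ln(0.500000) = −0.75 · (-0.693147) = 0.5199.

0.5199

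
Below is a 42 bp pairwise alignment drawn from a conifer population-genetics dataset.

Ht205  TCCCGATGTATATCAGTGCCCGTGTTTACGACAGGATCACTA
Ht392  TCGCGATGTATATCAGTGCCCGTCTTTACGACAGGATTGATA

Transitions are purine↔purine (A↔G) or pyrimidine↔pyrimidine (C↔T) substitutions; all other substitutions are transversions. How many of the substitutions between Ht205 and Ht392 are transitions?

Differing sites — 3:C/G (Tv); 24:G/C (Tv); 38:C/T (Ti); 39:A/G (Ti); 40:C/A (Tv).
Of the 5 differences, 2 transitions and 3 transversions, so the answer is 2.

2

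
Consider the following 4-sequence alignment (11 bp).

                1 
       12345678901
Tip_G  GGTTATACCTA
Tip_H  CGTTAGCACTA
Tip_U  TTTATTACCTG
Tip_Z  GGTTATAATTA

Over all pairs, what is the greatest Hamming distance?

8

Pairwise Hamming distances:
  Tip_G vs Tip_H: 4
  Tip_G vs Tip_U: 5
  Tip_G vs Tip_Z: 2
  Tip_H vs Tip_U: 8
  Tip_H vs Tip_Z: 4
  Tip_U vs Tip_Z: 7
The largest is 8, between Tip_H and Tip_U.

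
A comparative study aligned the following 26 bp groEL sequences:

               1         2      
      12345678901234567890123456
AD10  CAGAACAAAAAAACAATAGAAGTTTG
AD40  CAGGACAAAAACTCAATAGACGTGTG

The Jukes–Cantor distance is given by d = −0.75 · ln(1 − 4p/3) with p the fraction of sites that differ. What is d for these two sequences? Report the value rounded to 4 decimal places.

0.2222

The sequences differ at positions 4 (A/G), 12 (A/C), 13 (A/T), 21 (A/C), 24 (T/G).
p = 5/26 = 0.192308.
d = −0.75 · ln(1 − (4/3)·0.192308) = −0.75 · ln(0.743589) = −0.75 · (-0.296267) = 0.2222.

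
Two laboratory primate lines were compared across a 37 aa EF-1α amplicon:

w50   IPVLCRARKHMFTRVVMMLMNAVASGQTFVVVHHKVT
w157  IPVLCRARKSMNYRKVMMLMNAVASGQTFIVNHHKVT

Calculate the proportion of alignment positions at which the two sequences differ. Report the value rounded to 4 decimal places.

Mismatches occur at site 10 (H/S), site 12 (F/N), site 13 (T/Y), site 15 (V/K), site 30 (V/I), site 32 (V/N).
There are 6 differences over 37 sites, so p = 6/37 = 0.1622.

0.1622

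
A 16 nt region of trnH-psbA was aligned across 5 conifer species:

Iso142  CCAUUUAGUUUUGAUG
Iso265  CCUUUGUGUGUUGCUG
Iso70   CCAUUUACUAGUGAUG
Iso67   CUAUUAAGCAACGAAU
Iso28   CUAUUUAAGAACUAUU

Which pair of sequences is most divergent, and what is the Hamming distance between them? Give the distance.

12

Pairwise Hamming distances:
  Iso142 vs Iso265: 5
  Iso142 vs Iso70: 3
  Iso142 vs Iso67: 8
  Iso142 vs Iso28: 8
  Iso265 vs Iso70: 7
  Iso265 vs Iso67: 11
  Iso265 vs Iso28: 12
  Iso70 vs Iso67: 8
  Iso70 vs Iso28: 7
  Iso67 vs Iso28: 5
The largest is 12, between Iso265 and Iso28.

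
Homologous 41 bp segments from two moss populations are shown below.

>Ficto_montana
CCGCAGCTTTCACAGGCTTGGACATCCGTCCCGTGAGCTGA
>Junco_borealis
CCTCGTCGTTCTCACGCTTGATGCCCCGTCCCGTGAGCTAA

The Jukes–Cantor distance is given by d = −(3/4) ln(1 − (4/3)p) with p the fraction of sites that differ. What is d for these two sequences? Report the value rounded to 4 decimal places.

0.3710

The sequences differ at positions 3 (G/T), 5 (A/G), 6 (G/T), 8 (T/G), 12 (A/T), 15 (G/C), 21 (G/A), 22 (A/T), 23 (C/G), 24 (A/C), 25 (T/C), 40 (G/A).
p = 12/41 = 0.292683.
d = −0.75 · ln(1 − (4/3)·0.292683) = −0.75 · ln(0.609756) = −0.75 · (-0.494696) = 0.3710.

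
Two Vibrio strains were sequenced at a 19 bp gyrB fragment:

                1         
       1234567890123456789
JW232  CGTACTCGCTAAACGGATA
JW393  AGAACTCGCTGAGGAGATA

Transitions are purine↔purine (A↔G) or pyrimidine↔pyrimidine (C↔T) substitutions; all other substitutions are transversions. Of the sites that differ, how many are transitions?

3

The sequences differ at positions 1 (C/A, transversion), 3 (T/A, transversion), 11 (A/G, transition), 13 (A/G, transition), 14 (C/G, transversion), 15 (G/A, transition).
Of the 6 differences, 3 transitions and 3 transversions, so the answer is 3.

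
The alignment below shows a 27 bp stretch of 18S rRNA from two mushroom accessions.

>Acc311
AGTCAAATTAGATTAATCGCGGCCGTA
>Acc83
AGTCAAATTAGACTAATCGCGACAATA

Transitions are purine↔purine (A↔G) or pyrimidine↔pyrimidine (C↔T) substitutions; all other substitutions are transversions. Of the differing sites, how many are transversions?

Differing sites — 13:T/C (Ti); 22:G/A (Ti); 24:C/A (Tv); 25:G/A (Ti).
Of the 4 differences, 3 transitions and 1 transversion, so the answer is 1.

1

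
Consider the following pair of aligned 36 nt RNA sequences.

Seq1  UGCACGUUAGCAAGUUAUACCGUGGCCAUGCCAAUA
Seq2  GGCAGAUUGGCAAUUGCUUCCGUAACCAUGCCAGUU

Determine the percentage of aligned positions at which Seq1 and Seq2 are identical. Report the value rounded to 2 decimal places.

The sequences differ at positions 1 (U/G), 5 (C/G), 6 (G/A), 9 (A/G), 14 (G/U), 16 (U/G), 17 (A/C), 19 (A/U), 24 (G/A), 25 (G/A), 34 (A/G), 36 (A/U).
24 of the 36 sites match, so the percent identity is 24/36 × 100 = 66.67%.

66.67%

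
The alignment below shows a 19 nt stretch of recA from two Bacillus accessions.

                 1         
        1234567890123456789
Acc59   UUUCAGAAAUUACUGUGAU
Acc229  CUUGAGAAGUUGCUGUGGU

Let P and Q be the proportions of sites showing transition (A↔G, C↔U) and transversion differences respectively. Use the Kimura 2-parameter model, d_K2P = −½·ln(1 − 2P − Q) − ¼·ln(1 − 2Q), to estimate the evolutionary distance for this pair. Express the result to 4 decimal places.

Differing sites — 1:U/C (Ti); 4:C/G (Tv); 9:A/G (Ti); 12:A/G (Ti); 18:A/G (Ti).
Of the 5 differences, 4 transitions and 1 transversion over 19 sites: P = 4/19 = 0.210526, Q = 1/19 = 0.052632.
d = −0.5·ln(0.526316) − 0.25·ln(0.894736) = −0.5·(-0.641853) − 0.25·(-0.111227) = 0.3487.

0.3487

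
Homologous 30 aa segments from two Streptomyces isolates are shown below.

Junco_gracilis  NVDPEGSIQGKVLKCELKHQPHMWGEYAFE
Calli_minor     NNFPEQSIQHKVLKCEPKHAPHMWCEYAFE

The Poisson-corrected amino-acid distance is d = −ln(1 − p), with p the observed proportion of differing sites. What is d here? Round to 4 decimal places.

0.2657

The sequences differ at positions 2 (V/N), 3 (D/F), 6 (G/Q), 10 (G/H), 17 (L/P), 20 (Q/A), 25 (G/C).
p = 7/30 = 0.233333.
d = −ln(1 − 0.233333) = −ln(0.766667) = 0.2657.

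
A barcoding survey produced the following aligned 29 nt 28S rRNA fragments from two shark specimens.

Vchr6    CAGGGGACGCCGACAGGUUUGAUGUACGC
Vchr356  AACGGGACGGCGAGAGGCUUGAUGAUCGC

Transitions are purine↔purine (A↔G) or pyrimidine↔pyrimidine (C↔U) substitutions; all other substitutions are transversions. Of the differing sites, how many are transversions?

6

The sequences differ at positions 1 (C/A, transversion), 3 (G/C, transversion), 10 (C/G, transversion), 14 (C/G, transversion), 18 (U/C, transition), 25 (U/A, transversion), 26 (A/U, transversion).
Of the 7 differences, 1 transition and 6 transversions, so the answer is 6.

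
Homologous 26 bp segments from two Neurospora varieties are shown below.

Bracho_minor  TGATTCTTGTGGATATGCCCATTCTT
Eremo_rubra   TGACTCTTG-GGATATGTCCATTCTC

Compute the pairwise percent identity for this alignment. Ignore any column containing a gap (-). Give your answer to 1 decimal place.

Excluding the 1 gap column leaves 25 comparable sites.
Mismatches occur at site 4 (T/C), site 18 (C/T), site 26 (T/C).
22 of the 25 comparable sites match, so the percent identity is 22/25 × 100 = 88.0%.

88.0%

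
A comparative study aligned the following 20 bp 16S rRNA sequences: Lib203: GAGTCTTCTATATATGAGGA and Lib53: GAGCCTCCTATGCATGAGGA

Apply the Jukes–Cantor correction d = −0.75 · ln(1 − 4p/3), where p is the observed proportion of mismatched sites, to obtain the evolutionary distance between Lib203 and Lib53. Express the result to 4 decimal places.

Differing sites — 4:T/C; 7:T/C; 12:A/G; 13:T/C.
p = 4/20 = 0.200000.
d = −0.75 · ln(1 − (4/3)·0.200000) = −0.75 · ln(0.733333) = −0.75 · (-0.310155) = 0.2326.

0.2326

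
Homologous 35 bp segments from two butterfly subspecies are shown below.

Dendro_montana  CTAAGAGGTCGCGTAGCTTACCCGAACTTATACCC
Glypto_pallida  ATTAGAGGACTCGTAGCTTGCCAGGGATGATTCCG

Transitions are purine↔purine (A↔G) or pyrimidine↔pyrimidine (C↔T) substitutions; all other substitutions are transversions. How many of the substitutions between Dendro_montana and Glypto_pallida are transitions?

3

The sequences differ at positions 1 (C/A, transversion), 3 (A/T, transversion), 9 (T/A, transversion), 11 (G/T, transversion), 20 (A/G, transition), 23 (C/A, transversion), 25 (A/G, transition), 26 (A/G, transition), 27 (C/A, transversion), 29 (T/G, transversion), 32 (A/T, transversion), 35 (C/G, transversion).
Of the 12 differences, 3 transitions and 9 transversions, so the answer is 3.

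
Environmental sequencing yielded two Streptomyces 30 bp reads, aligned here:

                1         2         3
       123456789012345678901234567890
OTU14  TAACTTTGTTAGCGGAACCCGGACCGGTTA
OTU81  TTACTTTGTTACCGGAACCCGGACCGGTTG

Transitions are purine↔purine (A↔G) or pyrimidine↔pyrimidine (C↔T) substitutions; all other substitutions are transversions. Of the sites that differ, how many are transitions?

1

Differing sites — 2:A/T (Tv); 12:G/C (Tv); 30:A/G (Ti).
Of the 3 differences, 1 transition and 2 transversions, so the answer is 1.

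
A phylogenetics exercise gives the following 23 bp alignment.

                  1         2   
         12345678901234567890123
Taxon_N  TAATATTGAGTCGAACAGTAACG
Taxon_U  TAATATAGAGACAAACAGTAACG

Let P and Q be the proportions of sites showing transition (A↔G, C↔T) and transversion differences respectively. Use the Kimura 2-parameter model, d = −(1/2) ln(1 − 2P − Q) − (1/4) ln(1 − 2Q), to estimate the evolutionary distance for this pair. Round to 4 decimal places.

The sequences differ at positions 7 (T/A, transversion), 11 (T/A, transversion), 13 (G/A, transition).
Of the 3 differences, 1 transition and 2 transversions over 23 sites: P = 1/23 = 0.043478, Q = 2/23 = 0.086957.
d = −0.5·ln(0.826087) − 0.25·ln(0.826086) = −0.5·(-0.191055) − 0.25·(-0.191056) = 0.1433.

0.1433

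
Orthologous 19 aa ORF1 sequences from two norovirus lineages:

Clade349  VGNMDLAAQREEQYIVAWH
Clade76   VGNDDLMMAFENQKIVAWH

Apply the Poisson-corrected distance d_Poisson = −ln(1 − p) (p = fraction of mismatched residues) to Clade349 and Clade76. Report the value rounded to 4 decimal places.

Differing sites — 4:M/D; 7:A/M; 8:A/M; 9:Q/A; 10:R/F; 12:E/N; 14:Y/K.
p = 7/19 = 0.368421.
d = −ln(1 − 0.368421) = −ln(0.631579) = 0.4595.

0.4595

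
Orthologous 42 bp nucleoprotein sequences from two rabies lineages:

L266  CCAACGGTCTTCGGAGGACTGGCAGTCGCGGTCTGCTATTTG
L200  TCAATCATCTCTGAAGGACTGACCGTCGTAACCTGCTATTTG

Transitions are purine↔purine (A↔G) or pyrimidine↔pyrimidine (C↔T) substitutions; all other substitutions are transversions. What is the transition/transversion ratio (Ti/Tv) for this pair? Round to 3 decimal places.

5.500

The sequences differ at positions 1 (C/T, transition), 5 (C/T, transition), 6 (G/C, transversion), 7 (G/A, transition), 11 (T/C, transition), 12 (C/T, transition), 14 (G/A, transition), 22 (G/A, transition), 24 (A/C, transversion), 29 (C/T, transition), 30 (G/A, transition), 31 (G/A, transition), 32 (T/C, transition).
Of the 13 differences, 11 transitions and 2 transversions, so Ti/Tv = 11/2 = 5.500.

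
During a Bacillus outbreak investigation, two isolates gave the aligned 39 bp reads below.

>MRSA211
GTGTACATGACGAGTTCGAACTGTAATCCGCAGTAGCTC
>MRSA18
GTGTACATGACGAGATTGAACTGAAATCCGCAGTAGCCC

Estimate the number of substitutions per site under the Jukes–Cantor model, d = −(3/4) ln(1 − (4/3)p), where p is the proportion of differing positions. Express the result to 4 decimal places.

0.1103

Differing sites — 15:T/A; 17:C/T; 24:T/A; 38:T/C.
p = 4/39 = 0.102564.
d = −0.75 · ln(1 − (4/3)·0.102564) = −0.75 · ln(0.863248) = −0.75 · (-0.147053) = 0.1103.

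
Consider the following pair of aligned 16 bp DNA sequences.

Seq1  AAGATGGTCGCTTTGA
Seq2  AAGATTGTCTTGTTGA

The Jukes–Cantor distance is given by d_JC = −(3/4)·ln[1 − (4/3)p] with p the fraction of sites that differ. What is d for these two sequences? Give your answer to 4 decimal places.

Mismatches occur at site 6 (G→T), site 10 (G→T), site 11 (C→T), site 12 (T→G).
p = 4/16 = 0.250000.
d = −0.75 · ln(1 − (4/3)·0.250000) = −0.75 · ln(0.666667) = −0.75 · (-0.405465) = 0.3041.

0.3041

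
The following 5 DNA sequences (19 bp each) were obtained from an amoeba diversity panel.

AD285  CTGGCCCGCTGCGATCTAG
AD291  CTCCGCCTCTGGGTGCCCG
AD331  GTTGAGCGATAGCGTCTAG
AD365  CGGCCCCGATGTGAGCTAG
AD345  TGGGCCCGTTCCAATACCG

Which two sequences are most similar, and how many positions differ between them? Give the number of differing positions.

5

Pairwise Hamming distances:
  AD285 vs AD291: 9
  AD285 vs AD331: 9
  AD285 vs AD365: 5
  AD285 vs AD345: 8
  AD291 vs AD331: 13
  AD291 vs AD365: 9
  AD291 vs AD345: 13
  AD331 vs AD365: 11
  AD331 vs AD345: 13
  AD365 vs AD345: 10
The smallest is 5, between AD285 and AD365.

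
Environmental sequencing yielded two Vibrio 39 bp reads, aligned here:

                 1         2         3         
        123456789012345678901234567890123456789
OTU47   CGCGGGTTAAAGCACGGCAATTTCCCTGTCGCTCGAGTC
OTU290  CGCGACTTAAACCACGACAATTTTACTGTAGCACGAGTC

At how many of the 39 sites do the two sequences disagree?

8

Mismatches occur at site 5 (G/A), site 6 (G/C), site 12 (G/C), site 17 (G/A), site 24 (C/T), site 25 (C/A), site 30 (C/A), site 33 (T/A).
That gives 8 mismatches out of 39 aligned sites, so the Hamming distance is 8.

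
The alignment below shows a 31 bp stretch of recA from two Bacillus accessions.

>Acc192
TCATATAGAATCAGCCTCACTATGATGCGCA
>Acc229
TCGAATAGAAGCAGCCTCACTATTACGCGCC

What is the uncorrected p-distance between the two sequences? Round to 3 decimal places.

0.194

The sequences differ at positions 3 (A/G), 4 (T/A), 11 (T/G), 24 (G/T), 26 (T/C), 31 (A/C).
There are 6 differences over 31 sites, so p = 6/31 = 0.194.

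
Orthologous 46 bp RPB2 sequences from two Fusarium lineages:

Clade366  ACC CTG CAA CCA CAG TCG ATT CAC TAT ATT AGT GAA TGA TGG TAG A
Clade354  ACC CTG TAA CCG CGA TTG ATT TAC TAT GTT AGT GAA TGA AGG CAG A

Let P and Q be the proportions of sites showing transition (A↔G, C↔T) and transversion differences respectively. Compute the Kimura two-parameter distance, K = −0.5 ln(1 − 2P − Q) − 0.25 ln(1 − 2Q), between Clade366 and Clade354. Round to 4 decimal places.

Mismatches occur at site 7 (C/T, transition), site 12 (A/G, transition), site 14 (A/G, transition), site 15 (G/A, transition), site 17 (C/T, transition), site 22 (C/T, transition), site 28 (A/G, transition), site 40 (T/A, transversion), site 43 (T/C, transition).
Of the 9 differences, 8 transitions and 1 transversion over 46 sites: P = 8/46 = 0.173913, Q = 1/46 = 0.021739.
d = −0.5·ln(0.630435) − 0.25·ln(0.956522) = −0.5·(-0.461345) − 0.25·(-0.044451) = 0.2418.

0.2418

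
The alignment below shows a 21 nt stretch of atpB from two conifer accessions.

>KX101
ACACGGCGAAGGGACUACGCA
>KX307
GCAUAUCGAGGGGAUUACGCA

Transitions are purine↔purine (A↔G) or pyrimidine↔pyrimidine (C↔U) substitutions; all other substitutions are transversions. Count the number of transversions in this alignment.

1

Differing sites — 1:A/G (Ti); 4:C/U (Ti); 5:G/A (Ti); 6:G/U (Tv); 10:A/G (Ti); 15:C/U (Ti).
Of the 6 differences, 5 transitions and 1 transversion, so the answer is 1.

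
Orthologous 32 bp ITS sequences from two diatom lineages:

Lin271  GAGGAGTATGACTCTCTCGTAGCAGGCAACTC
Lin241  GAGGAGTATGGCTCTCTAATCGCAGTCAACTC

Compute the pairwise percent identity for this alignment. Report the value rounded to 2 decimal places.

Differing sites — 11:A/G; 18:C/A; 19:G/A; 21:A/C; 26:G/T.
27 of the 32 sites match, so the percent identity is 27/32 × 100 = 84.38%.

84.38%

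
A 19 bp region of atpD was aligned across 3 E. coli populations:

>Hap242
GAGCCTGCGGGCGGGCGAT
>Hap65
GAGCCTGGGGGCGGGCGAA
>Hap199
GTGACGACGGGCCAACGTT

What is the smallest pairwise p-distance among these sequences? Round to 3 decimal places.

Pairwise Hamming distances:
  Hap242 vs Hap65: 2
  Hap242 vs Hap199: 8
  Hap65 vs Hap199: 10
The smallest is 2 mismatches, between Hap242 and Hap65; p = 2/19 = 0.105.

0.105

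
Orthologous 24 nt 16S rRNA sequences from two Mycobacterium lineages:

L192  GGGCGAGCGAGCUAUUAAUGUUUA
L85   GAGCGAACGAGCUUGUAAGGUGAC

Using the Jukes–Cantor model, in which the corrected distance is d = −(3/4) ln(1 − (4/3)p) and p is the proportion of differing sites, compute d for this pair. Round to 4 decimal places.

0.4408

Mismatches occur at site 2 (G→A), site 7 (G→A), site 14 (A→U), site 15 (U→G), site 19 (U→G), site 22 (U→G), site 23 (U→A), site 24 (A→C).
p = 8/24 = 0.333333.
d = −0.75 · ln(1 − (4/3)·0.333333) = −0.75 · ln(0.555556) = −0.75 · (-0.587786) = 0.4408.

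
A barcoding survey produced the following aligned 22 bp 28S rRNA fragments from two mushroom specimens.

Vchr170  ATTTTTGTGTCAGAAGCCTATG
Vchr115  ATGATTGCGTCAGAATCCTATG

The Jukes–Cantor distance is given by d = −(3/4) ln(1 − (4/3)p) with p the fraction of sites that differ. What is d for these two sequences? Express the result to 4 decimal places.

The sequences differ at positions 3 (T/G), 4 (T/A), 8 (T/C), 16 (G/T).
p = 4/22 = 0.181818.
d = −0.75 · ln(1 − (4/3)·0.181818) = −0.75 · ln(0.757576) = −0.75 · (-0.277631) = 0.2082.

0.2082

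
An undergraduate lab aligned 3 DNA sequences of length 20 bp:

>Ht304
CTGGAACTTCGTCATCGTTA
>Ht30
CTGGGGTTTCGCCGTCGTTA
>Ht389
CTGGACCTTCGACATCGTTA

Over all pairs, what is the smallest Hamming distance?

Pairwise Hamming distances:
  Ht304 vs Ht30: 5
  Ht304 vs Ht389: 2
  Ht30 vs Ht389: 5
The smallest is 2, between Ht304 and Ht389.

2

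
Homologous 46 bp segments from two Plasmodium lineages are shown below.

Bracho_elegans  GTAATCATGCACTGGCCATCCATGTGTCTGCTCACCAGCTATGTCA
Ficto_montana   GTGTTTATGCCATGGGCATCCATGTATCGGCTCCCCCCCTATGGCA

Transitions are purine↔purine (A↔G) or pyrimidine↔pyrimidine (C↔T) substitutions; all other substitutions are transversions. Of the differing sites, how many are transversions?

Differing sites — 3:A/G (Ti); 4:A/T (Tv); 6:C/T (Ti); 11:A/C (Tv); 12:C/A (Tv); 16:C/G (Tv); 26:G/A (Ti); 29:T/G (Tv); 34:A/C (Tv); 37:A/C (Tv); 38:G/C (Tv); 44:T/G (Tv).
Of the 12 differences, 3 transitions and 9 transversions, so the answer is 9.

9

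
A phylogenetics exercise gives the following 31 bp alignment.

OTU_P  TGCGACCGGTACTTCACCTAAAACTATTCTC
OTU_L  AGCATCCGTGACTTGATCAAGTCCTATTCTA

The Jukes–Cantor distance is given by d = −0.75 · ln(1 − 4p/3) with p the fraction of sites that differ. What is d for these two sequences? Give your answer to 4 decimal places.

Mismatches occur at site 1 (T↔A), site 4 (G↔A), site 5 (A↔T), site 9 (G↔T), site 10 (T↔G), site 15 (C↔G), site 17 (C↔T), site 19 (T↔A), site 21 (A↔G), site 22 (A↔T), site 23 (A↔C), site 31 (C↔A).
p = 12/31 = 0.387097.
d = −0.75 · ln(1 − (4/3)·0.387097) = −0.75 · ln(0.483871) = −0.75 · (-0.725937) = 0.5445.

0.5445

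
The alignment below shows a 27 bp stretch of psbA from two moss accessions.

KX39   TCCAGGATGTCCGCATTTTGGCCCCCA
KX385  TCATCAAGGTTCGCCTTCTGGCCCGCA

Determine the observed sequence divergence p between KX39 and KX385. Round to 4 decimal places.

0.3333

The sequences differ at positions 3 (C/A), 4 (A/T), 5 (G/C), 6 (G/A), 8 (T/G), 11 (C/T), 15 (A/C), 18 (T/C), 25 (C/G).
There are 9 differences over 27 sites, so p = 9/27 = 0.3333.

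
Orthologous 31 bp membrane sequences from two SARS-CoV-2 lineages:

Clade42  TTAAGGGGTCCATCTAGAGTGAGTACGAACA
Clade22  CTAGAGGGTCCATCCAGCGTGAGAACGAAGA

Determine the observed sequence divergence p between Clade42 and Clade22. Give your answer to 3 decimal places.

0.226

Mismatches occur at site 1 (T/C), site 4 (A/G), site 5 (G/A), site 15 (T/C), site 18 (A/C), site 24 (T/A), site 30 (C/G).
There are 7 differences over 31 sites, so p = 7/31 = 0.226.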